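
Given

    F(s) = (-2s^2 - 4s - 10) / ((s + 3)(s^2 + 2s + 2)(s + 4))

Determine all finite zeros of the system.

s = -1 + 2j, -1 - 2j

Set the numerator to zero: -2s^2 - 4s - 10 = 0, i.e. -2·(s^2 + 2s + 5) = 0.
Factoring: (s^2 + 2s + 5) = 0.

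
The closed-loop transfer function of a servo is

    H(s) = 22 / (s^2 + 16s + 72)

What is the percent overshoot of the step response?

Comparing s^2 + 16s + 72 to s^2 + 2ζωₙs + ωₙ²: ωₙ = √72 ≈ 8.485 rad/s and ζ = 16/(2·√72) ≈ 0.9428.
%OS = 100·exp(−πζ/√(1−ζ²)) = 100·exp(−π·0.9428/√(1−0.9428²)) ≈ 0.0138%.

%OS ≈ 0.0138%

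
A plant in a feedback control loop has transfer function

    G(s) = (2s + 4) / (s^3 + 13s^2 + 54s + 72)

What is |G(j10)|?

|G(j10)| ≈ 0.01555

Substitute s = j10: numerator = 4 + j20, denominator = -1228 - j460.
|G(j10)| = |4 + j20| / |-1228 - j460| = 20.396 / 1311.3 ≈ 0.01555.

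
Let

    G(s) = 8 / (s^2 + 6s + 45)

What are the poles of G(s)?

s = -3 + 6j, -3 - 6j

The poles are the roots of the denominator s^2 + 6s + 45 = 0.
Using the quadratic formula: s = (-6 ± √(-144))/2 = -3 ± 6j.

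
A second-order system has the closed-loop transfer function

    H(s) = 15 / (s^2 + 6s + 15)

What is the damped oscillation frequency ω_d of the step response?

ω_d ≈ 2.449 rad/s

Comparing s^2 + 6s + 15 to s^2 + 2ζωₙs + ωₙ²: ωₙ = √15 ≈ 3.873 rad/s and ζ = 6/(2·√15) ≈ 0.7746.
ζωₙ = 6/2 = 3, so ω_d = ωₙ√(1−ζ²) = √(ωₙ² − (ζωₙ)²) = √(15 − 3²) = √6 ≈ 2.449 rad/s.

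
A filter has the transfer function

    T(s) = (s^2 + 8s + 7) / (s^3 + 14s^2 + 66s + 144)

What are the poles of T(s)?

s = -3 + 3j, -3 - 3j, -8

The poles are the roots of the denominator s^3 + 14s^2 + 66s + 144 = 0.
Trying s = -8: the polynomial evaluates to 0, so (s + 8) is a factor.
Dividing out leaves s^2 + 6s + 18 = 0.
The quadratic formula then gives s = -3 ± 3j.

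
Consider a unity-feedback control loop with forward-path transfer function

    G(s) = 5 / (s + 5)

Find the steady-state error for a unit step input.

e_ss = 0.5000

G(s) has no poles at the origin.
This is a Type 0 system. Kp = lim_{s→0} G(s) = 5/5 = 1.
e_ss = 1/(1 + Kp) = 1/(1 + 1) = 1/2 ≈ 0.5000.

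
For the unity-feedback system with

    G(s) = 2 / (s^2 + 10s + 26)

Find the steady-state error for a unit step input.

e_ss = 0.9286

G(s) has no poles at the origin.
This is a Type 0 system. Kp = lim_{s→0} G(s) = 2/26 = 1/13.
e_ss = 1/(1 + Kp) = 1/(1 + 1/13) = 13/14 ≈ 0.9286.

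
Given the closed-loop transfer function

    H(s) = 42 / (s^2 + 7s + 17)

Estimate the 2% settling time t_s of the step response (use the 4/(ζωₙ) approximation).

t_s ≈ 1.143 s

Comparing s^2 + 7s + 17 to s^2 + 2ζωₙs + ωₙ²: ωₙ = √17 ≈ 4.123 rad/s and ζ = 7/(2·√17) ≈ 0.8489.
ζωₙ = 7/2 = 3.5, so t_s ≈ 4/(ζωₙ) = 4/3.5 ≈ 1.143 s.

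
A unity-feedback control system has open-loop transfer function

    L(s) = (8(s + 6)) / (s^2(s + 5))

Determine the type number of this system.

The denominator has 2 factors of s at the origin (free integrators), so this is a Type 2 system.

Type 2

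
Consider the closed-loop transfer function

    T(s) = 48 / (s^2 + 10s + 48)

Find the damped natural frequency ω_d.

Comparing s^2 + 10s + 48 to s^2 + 2ζωₙs + ωₙ²: ωₙ = √48 ≈ 6.928 rad/s and ζ = 10/(2·√48) ≈ 0.7217.
ζωₙ = 10/2 = 5, so ω_d = ωₙ√(1−ζ²) = √(ωₙ² − (ζωₙ)²) = √(48 − 5²) = √23 ≈ 4.796 rad/s.

ω_d ≈ 4.796 rad/s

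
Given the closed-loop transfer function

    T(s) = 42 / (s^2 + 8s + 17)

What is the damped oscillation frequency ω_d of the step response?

ω_d = 1 rad/s

Comparing s^2 + 8s + 17 to s^2 + 2ζωₙs + ωₙ²: ωₙ = √17 ≈ 4.123 rad/s and ζ = 8/(2·√17) ≈ 0.9701.
ζωₙ = 8/2 = 4, so ω_d = ωₙ√(1−ζ²) = √(ωₙ² − (ζωₙ)²) = √(17 − 4²) = √1 = 1 rad/s.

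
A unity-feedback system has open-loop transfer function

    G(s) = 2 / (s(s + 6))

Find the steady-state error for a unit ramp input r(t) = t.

G(s) has one pole at the origin.
This is a Type 1 system. Kv = lim_{s→0} s·G(s) = 2/6 = 1/3.
e_ss = 1/Kv = 1/(1/3) = 3.

e_ss = 3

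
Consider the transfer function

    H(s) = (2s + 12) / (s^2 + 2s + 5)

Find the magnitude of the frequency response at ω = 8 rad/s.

|H(j8)| ≈ 0.3272

Substitute s = j8: numerator = 12 + j16, denominator = -59 + j16.
|H(j8)| = |12 + j16| / |-59 + j16| = 20 / 61.131 ≈ 0.3272.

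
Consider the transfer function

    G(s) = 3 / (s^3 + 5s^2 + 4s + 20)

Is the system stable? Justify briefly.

marginally stable

The denominator s^3 + 5s^2 + 4s + 20 factors as (s^2 + 4)(s + 5), giving poles at s = 2j, -2j, -5.
Since the simple pole(s) at s = 2j, -2j lie on the jω-axis with none in the right half-plane, the system is marginally stable.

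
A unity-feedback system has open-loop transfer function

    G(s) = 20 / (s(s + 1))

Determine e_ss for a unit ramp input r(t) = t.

G(s) has one pole at the origin.
This is a Type 1 system. Kv = lim_{s→0} s·G(s) = 20/1.
e_ss = 1/Kv = 1/(20) = 1/20 ≈ 0.05000.

e_ss = 0.05000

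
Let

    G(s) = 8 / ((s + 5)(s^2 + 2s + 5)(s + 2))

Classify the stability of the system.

stable

The poles can be read from the denominator factors: s = -5, -1 + 2j, -1 - 2j, -2.
Since all poles lie strictly in the left half-plane, the system is stable.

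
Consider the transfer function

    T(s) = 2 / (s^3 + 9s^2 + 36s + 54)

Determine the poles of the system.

The poles are the roots of the denominator s^3 + 9s^2 + 36s + 54 = 0.
Trying s = -3: the polynomial evaluates to 0, so (s + 3) is a factor.
Dividing out leaves s^2 + 6s + 18 = 0.
The quadratic formula then gives s = -3 ± 3j.

s = -3 + 3j, -3 - 3j, -3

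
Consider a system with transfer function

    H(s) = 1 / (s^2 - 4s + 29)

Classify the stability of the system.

unstable

The denominator s^2 - 4s + 29 factors as (s^2 - 4s + 29), giving poles at s = 2 + 5j, 2 - 5j.
Since the pole(s) at s = 2 ± 5j lie in the right half-plane, the system is unstable.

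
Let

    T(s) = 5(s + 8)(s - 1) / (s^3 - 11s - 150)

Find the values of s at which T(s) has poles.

The poles are the roots of the denominator s^3 - 11s - 150 = 0.
Trying s = 6: the polynomial evaluates to 0, so (s - 6) is a factor.
Dividing out leaves s^2 + 6s + 25 = 0.
The quadratic formula then gives s = -3 ± 4j.

s = -3 + 4j, -3 - 4j, 6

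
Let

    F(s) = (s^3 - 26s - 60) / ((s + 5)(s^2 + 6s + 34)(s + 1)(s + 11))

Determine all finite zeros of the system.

Set the numerator to zero: s^3 - 26s - 60 = 0.
Factoring: (s^2 + 6s + 10)(s - 6) = 0.

s = -3 ± j, 6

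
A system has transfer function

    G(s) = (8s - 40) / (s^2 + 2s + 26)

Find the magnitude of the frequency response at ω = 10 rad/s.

Substitute s = j10: numerator = -40 + j80, denominator = -74 + j20.
|G(j10)| = |-40 + j80| / |-74 + j20| = 89.443 / 76.655 ≈ 1.167.

|G(j10)| ≈ 1.167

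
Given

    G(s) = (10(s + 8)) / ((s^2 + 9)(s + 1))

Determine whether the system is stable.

The poles can be read from the denominator factors: s = ±3j, -1.
Since the simple pole(s) at s = 3j, -3j lie on the jω-axis with none in the right half-plane, the system is marginally stable.

marginally stable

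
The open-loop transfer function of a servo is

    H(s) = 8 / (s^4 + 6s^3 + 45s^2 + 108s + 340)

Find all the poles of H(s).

s = -2 + 4j, -2 - 4j, -1 + 4j, -1 - 4j

The poles are the roots of the denominator s^4 + 6s^3 + 45s^2 + 108s + 340 = 0.
No real roots exist; factor into two real quadratics: (s^2 + 4s + 20)(s^2 + 2s + 17) = 0.
Each quadratic gives a conjugate pair via the quadratic formula.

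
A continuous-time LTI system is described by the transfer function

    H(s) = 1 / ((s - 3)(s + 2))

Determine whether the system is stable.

unstable

The poles can be read from the denominator factors: s = 3, -2.
Since the pole(s) at s = 3 lie in the right half-plane, the system is unstable.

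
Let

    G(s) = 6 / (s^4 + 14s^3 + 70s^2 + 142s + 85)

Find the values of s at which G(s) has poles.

s = -5, -1, -4 ± j

The poles are the roots of the denominator s^4 + 14s^3 + 70s^2 + 142s + 85 = 0.
Trying s = -5: the polynomial evaluates to 0, so (s + 5) is a factor.
Dividing out leaves s^3 + 9s^2 + 25s + 17 = 0.
This factors further as (s + 1)(s^2 + 8s + 17) = 0.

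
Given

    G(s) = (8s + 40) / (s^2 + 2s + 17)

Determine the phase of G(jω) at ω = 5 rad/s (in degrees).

∠G(j5) ≈ -83.66°

At s = j5: numerator = 40 + j40, denominator = -8 + j10.
∠G = ∠num − ∠den = 45° − (128.66°) = -83.66°.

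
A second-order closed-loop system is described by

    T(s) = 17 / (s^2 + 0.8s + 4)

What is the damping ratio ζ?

ζ = 0.2

Compare the denominator to the standard form s^2 + 2ζωₙs + ωₙ².
ωₙ² = 4, so ωₙ = 2 rad/s.
2ζωₙ = 0.8, so ζ = 0.8/(2·2) = 0.2.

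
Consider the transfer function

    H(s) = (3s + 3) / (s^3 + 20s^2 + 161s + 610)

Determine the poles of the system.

The poles are the roots of the denominator s^3 + 20s^2 + 161s + 610 = 0.
Trying s = -10: the polynomial evaluates to 0, so (s + 10) is a factor.
Dividing out leaves s^2 + 10s + 61 = 0.
The quadratic formula then gives s = -5 ± 6j.

s = -5 ± 6j, -10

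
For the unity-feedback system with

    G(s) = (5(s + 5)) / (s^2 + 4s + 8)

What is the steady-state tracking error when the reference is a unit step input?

G(s) has no poles at the origin.
This is a Type 0 system. Kp = lim_{s→0} G(s) = 25/8.
e_ss = 1/(1 + Kp) = 1/(1 + 25/8) = 8/33 ≈ 0.2424.

e_ss = 0.2424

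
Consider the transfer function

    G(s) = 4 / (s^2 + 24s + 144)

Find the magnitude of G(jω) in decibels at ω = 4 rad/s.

|G(j4)|_dB ≈ -32.0 dB

Substitute s = j4: numerator = 4, denominator = 128 + j96.
|G(j4)| = |4| / |128 + j96| = 4 / 160 = 0.02500.
In decibels: 20·log₁₀(0.02500) ≈ -32.0 dB.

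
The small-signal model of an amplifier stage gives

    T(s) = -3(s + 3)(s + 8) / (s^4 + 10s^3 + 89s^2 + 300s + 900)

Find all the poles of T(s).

The poles are the roots of the denominator s^4 + 10s^3 + 89s^2 + 300s + 900 = 0.
No real roots exist; factor into two real quadratics: (s^2 + 6s + 45)(s^2 + 4s + 20) = 0.
Each quadratic gives a conjugate pair via the quadratic formula.

s = -3 ± 6j, -2 ± 4j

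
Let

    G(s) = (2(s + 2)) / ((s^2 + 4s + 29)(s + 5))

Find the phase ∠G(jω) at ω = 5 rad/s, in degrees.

At s = j5: numerator = 4 + j10, denominator = -80 + j120.
∠G = ∠num − ∠den = 68.199° − (123.69°) = -55.49°.

∠G(j5) ≈ -55.49°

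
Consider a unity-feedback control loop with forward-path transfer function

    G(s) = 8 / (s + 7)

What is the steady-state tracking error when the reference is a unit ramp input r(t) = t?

e_ss = ∞

G(s) has no poles at the origin.
This is a Type 0 system; Kv = lim_{s→0} s·G(s) = 0, so the steady-state error for a ramp input is infinite.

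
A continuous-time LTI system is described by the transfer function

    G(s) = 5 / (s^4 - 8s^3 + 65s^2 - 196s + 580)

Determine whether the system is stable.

The denominator s^4 - 8s^3 + 65s^2 - 196s + 580 factors as (s^2 - 4s + 29)(s^2 - 4s + 20), giving poles at s = 2 + 5j, 2 - 5j, 2 + 4j, 2 - 4j.
Since the pole(s) at s = 2 + 5j, 2 - 5j, 2 + 4j, 2 - 4j lie in the right half-plane, the system is unstable.

unstable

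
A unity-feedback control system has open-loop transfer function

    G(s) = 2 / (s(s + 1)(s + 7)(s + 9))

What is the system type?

The denominator has 1 factor of s at the origin (free integrator), so this is a Type 1 system.

Type 1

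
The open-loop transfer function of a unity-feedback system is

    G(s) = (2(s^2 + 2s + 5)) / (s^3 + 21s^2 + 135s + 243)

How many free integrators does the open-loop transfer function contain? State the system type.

Type 0

The denominator has no factor of s at the origin — no free integrator — so this is a Type 0 system.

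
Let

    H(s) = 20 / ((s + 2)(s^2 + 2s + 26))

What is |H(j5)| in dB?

|H(j5)|_dB ≈ -8.65 dB

Substitute s = j5: numerator = 20, denominator = -48 + j25.
|H(j5)| = |20| / |-48 + j25| = 20 / 54.120 ≈ 0.3695.
In decibels: 20·log₁₀(0.3695) ≈ -8.65 dB.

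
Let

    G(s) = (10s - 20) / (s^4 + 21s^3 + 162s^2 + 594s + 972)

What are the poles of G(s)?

The poles are the roots of the denominator s^4 + 21s^3 + 162s^2 + 594s + 972 = 0.
Trying s = -9: the polynomial evaluates to 0, so (s + 9) is a factor.
Dividing out leaves s^3 + 12s^2 + 54s + 108 = 0.
This factors further as (s^2 + 6s + 18)(s + 6) = 0.

s = -9, -3 ± 3j, -6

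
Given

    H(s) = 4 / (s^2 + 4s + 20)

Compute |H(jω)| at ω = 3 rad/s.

Substitute s = j3: numerator = 4, denominator = 11 + j12.
|H(j3)| = |4| / |11 + j12| = 4 / 16.279 ≈ 0.2457.

|H(j3)| ≈ 0.2457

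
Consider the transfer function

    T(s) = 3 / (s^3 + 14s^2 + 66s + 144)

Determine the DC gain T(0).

Set s = 0: T(0) = (3) / (144) = 1/48.

T(0) = 1/48 ≈ 0.02083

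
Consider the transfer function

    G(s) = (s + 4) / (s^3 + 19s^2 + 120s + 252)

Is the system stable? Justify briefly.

The denominator s^3 + 19s^2 + 120s + 252 factors as (s + 7)(s + 6)^2, giving poles at s = -7, -6, -6.
Since all poles lie strictly in the left half-plane, the system is stable.

stable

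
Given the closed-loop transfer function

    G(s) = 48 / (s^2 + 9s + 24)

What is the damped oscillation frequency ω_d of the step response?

Comparing s^2 + 9s + 24 to s^2 + 2ζωₙs + ωₙ²: ωₙ = √24 ≈ 4.899 rad/s and ζ = 9/(2·√24) ≈ 0.9186.
ζωₙ = 9/2 = 4.5, so ω_d = ωₙ√(1−ζ²) = √(ωₙ² − (ζωₙ)²) = √(24 − 4.5²) = √3.75 ≈ 1.936 rad/s.

ω_d ≈ 1.936 rad/s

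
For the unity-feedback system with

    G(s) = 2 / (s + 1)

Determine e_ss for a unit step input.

G(s) has no poles at the origin.
This is a Type 0 system. Kp = lim_{s→0} G(s) = 2/1.
e_ss = 1/(1 + Kp) = 1/(1 + 2) = 1/3 ≈ 0.3333.

e_ss = 0.3333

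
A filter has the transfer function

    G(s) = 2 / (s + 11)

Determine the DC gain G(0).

Set s = 0: G(0) = (2) / (11) = 2/11.

G(0) = 2/11 ≈ 0.1818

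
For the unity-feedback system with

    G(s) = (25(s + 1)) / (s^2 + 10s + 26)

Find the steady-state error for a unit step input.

e_ss = 0.5098

G(s) has no poles at the origin.
This is a Type 0 system. Kp = lim_{s→0} G(s) = 25/26.
e_ss = 1/(1 + Kp) = 1/(1 + 25/26) = 26/51 ≈ 0.5098.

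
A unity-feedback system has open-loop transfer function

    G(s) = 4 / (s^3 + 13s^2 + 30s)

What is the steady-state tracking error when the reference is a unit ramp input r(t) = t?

G(s) has one pole at the origin.
This is a Type 1 system. Kv = lim_{s→0} s·G(s) = 4/30 = 2/15.
e_ss = 1/Kv = 1/(2/15) = 15/2 ≈ 7.500.

e_ss = 7.500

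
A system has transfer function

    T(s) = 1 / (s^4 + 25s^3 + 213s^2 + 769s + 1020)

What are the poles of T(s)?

The poles are the roots of the denominator s^4 + 25s^3 + 213s^2 + 769s + 1020 = 0.
Trying s = -12: the polynomial evaluates to 0, so (s + 12) is a factor.
Dividing out leaves s^3 + 13s^2 + 57s + 85 = 0.
This factors further as (s + 5)(s^2 + 8s + 17) = 0.

s = -12, -5, -4 ± j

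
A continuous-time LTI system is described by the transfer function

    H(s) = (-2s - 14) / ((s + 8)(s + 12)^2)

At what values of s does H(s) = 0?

s = -7

Set the numerator to zero: -2s - 14 = 0, i.e. -2·(s + 7) = 0.
So s = -7.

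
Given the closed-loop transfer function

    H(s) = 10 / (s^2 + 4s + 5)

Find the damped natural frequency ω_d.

ω_d = 1 rad/s

Comparing s^2 + 4s + 5 to s^2 + 2ζωₙs + ωₙ²: ωₙ = √5 ≈ 2.236 rad/s and ζ = 4/(2·√5) ≈ 0.8944.
ζωₙ = 4/2 = 2, so ω_d = ωₙ√(1−ζ²) = √(ωₙ² − (ζωₙ)²) = √(5 − 2²) = √1 = 1 rad/s.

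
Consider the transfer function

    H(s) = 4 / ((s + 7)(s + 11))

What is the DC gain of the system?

H(0) = 4/77 ≈ 0.05195

At s = 0 each factor (s + a) contributes a and each (s^2 + bs + c) contributes c.
H(0) = 4·1 / ((7) · (11)) = 4/77 = 4/77.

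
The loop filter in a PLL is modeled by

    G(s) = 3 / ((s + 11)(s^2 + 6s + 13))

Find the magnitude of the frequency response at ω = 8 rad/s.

Substitute s = j8: numerator = 3, denominator = -945 + j120.
|G(j8)| = |3| / |-945 + j120| = 3 / 952.59 ≈ 0.003149.

|G(j8)| ≈ 0.003149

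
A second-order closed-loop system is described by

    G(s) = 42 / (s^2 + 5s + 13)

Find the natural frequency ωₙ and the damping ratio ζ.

ωₙ ≈ 3.606 rad/s, ζ ≈ 0.6934

Compare the denominator to the standard form s^2 + 2ζωₙs + ωₙ².
ωₙ² = 13, so ωₙ = √13 ≈ 3.606 rad/s.
2ζωₙ = 5, so ζ = 5/(2·√13) ≈ 0.6934.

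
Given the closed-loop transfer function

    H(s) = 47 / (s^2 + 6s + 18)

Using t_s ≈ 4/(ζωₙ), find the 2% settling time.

Comparing s^2 + 6s + 18 to s^2 + 2ζωₙs + ωₙ²: ωₙ = √18 ≈ 4.243 rad/s and ζ = 6/(2·√18) ≈ 0.7071.
ζωₙ = 6/2 = 3, so t_s ≈ 4/(ζωₙ) = 4/3 ≈ 1.333 s.

t_s ≈ 1.333 s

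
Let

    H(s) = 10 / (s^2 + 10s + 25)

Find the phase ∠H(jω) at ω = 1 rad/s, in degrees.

∠H(j1) ≈ -22.62°

At s = j1: numerator = 10, denominator = 24 + j10.
∠H = ∠num − ∠den = 0° − (22.620°) = -22.62°.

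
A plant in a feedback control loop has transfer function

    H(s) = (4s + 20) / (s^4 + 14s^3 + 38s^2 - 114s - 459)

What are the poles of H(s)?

The poles are the roots of the denominator s^4 + 14s^3 + 38s^2 - 114s - 459 = 0.
Trying s = 3: the polynomial evaluates to 0, so (s - 3) is a factor.
Dividing out leaves s^3 + 17s^2 + 89s + 153 = 0.
This factors further as (s + 9)(s^2 + 8s + 17) = 0.

s = 3, -9, -4 ± j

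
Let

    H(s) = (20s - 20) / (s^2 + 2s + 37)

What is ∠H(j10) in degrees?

At s = j10: numerator = -20 + j200, denominator = -63 + j20.
∠H = ∠num − ∠den = 95.711° − (162.39°) = -66.68°.

∠H(j10) ≈ -66.68°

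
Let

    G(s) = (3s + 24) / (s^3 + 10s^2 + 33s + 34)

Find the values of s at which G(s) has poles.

The poles are the roots of the denominator s^3 + 10s^2 + 33s + 34 = 0.
Trying s = -2: the polynomial evaluates to 0, so (s + 2) is a factor.
Dividing out leaves s^2 + 8s + 17 = 0.
The quadratic formula then gives s = -4 ± 1j.

s = -4 ± j, -2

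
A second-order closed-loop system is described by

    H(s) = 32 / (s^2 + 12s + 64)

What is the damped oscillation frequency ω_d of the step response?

ω_d ≈ 5.292 rad/s

Comparing s^2 + 12s + 64 to s^2 + 2ζωₙs + ωₙ²: ωₙ = 8 rad/s and ζ = 12/(2·8) = 0.75.
ζωₙ = 12/2 = 6, so ω_d = ωₙ√(1−ζ²) = √(ωₙ² − (ζωₙ)²) = √(64 − 6²) = √28 ≈ 5.292 rad/s.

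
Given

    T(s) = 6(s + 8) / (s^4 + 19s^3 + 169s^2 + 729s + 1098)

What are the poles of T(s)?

s = -5 ± 6j, -6, -3

The poles are the roots of the denominator s^4 + 19s^3 + 169s^2 + 729s + 1098 = 0.
Trying s = -6: the polynomial evaluates to 0, so (s + 6) is a factor.
Dividing out leaves s^3 + 13s^2 + 91s + 183 = 0.
This factors further as (s^2 + 10s + 61)(s + 3) = 0.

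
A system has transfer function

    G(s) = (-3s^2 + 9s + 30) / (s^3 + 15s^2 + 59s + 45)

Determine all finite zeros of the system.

Set the numerator to zero: -3s^2 + 9s + 30 = 0, i.e. -3·(s^2 - 3s - 10) = 0.
Factoring: (s + 2)(s - 5) = 0.

s = -2, 5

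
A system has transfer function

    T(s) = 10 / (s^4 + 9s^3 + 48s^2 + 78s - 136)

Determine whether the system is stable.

The denominator s^4 + 9s^3 + 48s^2 + 78s - 136 factors as (s^2 + 6s + 34)(s + 4)(s - 1), giving poles at s = -3 + 5j, -3 - 5j, -4, 1.
Since the pole(s) at s = 1 lie in the right half-plane, the system is unstable.

unstable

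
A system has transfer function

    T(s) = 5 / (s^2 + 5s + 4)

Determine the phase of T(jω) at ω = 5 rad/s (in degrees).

∠T(j5) ≈ -130.0°

At s = j5: numerator = 5, denominator = -21 + j25.
∠T = ∠num − ∠den = 0° − (130.03°) = -130.0°.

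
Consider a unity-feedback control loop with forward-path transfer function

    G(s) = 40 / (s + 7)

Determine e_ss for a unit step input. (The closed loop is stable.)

e_ss = 0.1489

G(s) has no poles at the origin.
This is a Type 0 system. Kp = lim_{s→0} G(s) = 40/7.
e_ss = 1/(1 + Kp) = 1/(1 + 40/7) = 7/47 ≈ 0.1489.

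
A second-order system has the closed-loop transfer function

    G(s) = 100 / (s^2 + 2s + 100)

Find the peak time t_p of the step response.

Comparing s^2 + 2s + 100 to s^2 + 2ζωₙs + ωₙ²: ωₙ = 10 rad/s and ζ = 2/(2·10) = 0.1.
ζωₙ = 2/2 = 1, so ω_d = ωₙ√(1−ζ²) = √(ωₙ² − (ζωₙ)²) = √(100 − 1²) = √99 ≈ 9.950 rad/s.
t_p = π/ω_d = π/9.950 ≈ 0.3157 s.

t_p ≈ 0.3157 s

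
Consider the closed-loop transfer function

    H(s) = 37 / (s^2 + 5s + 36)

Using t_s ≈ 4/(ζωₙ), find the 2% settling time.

Comparing s^2 + 5s + 36 to s^2 + 2ζωₙs + ωₙ²: ωₙ = 6 rad/s and ζ = 5/(2·6) ≈ 0.4167.
ζωₙ = 5/2 = 2.5, so t_s ≈ 4/(ζωₙ) = 4/2.5 = 1.600 s.

t_s ≈ 1.600 s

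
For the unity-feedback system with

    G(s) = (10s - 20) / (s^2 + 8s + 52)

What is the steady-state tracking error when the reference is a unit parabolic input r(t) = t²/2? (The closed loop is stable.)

G(s) has no poles at the origin.
This is a Type 0 system; Ka = lim_{s→0} s^2·G(s) = 0, so the steady-state error for a parabola input is infinite.

e_ss = ∞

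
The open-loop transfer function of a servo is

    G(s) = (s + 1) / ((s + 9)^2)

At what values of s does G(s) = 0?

s = -1

Set the numerator to zero: s + 1 = 0.
So s = -1.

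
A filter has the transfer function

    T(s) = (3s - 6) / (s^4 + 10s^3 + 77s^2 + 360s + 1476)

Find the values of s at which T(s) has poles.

The poles are the roots of the denominator s^4 + 10s^3 + 77s^2 + 360s + 1476 = 0.
No real roots exist; factor into two real quadratics: (s^2 + 36)(s^2 + 10s + 41) = 0.
Each quadratic gives a conjugate pair via the quadratic formula.

s = 6j, -6j, -5 + 4j, -5 - 4j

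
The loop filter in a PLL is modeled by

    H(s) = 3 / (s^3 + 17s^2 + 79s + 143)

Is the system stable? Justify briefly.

The denominator s^3 + 17s^2 + 79s + 143 factors as (s^2 + 6s + 13)(s + 11), giving poles at s = -3 + 2j, -3 - 2j, -11.
Since all poles lie strictly in the left half-plane, the system is stable.

stable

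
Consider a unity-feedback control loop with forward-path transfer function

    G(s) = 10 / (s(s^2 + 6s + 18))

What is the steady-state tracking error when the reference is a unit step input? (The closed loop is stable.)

e_ss = 0

G(s) has one pole at the origin.
This is a Type 1 system; for a step input the steady-state error is zero.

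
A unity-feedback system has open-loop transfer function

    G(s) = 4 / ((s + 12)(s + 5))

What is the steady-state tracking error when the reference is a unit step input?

e_ss = 0.9375

G(s) has no poles at the origin.
This is a Type 0 system. Kp = lim_{s→0} G(s) = 4/60 = 1/15.
e_ss = 1/(1 + Kp) = 1/(1 + 1/15) = 15/16 ≈ 0.9375.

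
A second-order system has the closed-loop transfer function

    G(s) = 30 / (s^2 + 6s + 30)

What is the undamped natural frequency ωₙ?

Compare the denominator to the standard form s^2 + 2ζωₙs + ωₙ².
ωₙ² = 30, so ωₙ = √30 ≈ 5.477 rad/s.

ωₙ ≈ 5.477 rad/s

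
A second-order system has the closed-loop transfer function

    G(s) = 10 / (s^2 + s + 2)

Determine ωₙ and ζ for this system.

ωₙ ≈ 1.414 rad/s, ζ ≈ 0.3536

Compare the denominator to the standard form s^2 + 2ζωₙs + ωₙ².
ωₙ² = 2, so ωₙ = √2 ≈ 1.414 rad/s.
2ζωₙ = 1, so ζ = 1/(2·√2) ≈ 0.3536.
With ζ = 0.3536 the response is underdamped.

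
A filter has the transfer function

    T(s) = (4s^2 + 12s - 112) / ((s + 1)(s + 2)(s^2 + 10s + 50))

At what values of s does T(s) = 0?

Set the numerator to zero: 4s^2 + 12s - 112 = 0, i.e. 4·(s^2 + 3s - 28) = 0.
Factoring: (s - 4)(s + 7) = 0.

s = 4, -7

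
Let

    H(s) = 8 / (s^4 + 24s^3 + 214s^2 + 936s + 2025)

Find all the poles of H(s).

s = -3 + 4j, -3 - 4j, -9, -9

The poles are the roots of the denominator s^4 + 24s^3 + 214s^2 + 936s + 2025 = 0.
Trying s = -9: the polynomial evaluates to 0, so (s + 9) is a factor.
Dividing out leaves s^3 + 15s^2 + 79s + 225 = 0.
This factors further as (s^2 + 6s + 25)(s + 9) = 0.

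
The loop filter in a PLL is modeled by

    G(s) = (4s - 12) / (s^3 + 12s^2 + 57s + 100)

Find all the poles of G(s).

s = -4 ± 3j, -4

The poles are the roots of the denominator s^3 + 12s^2 + 57s + 100 = 0.
Trying s = -4: the polynomial evaluates to 0, so (s + 4) is a factor.
Dividing out leaves s^2 + 8s + 25 = 0.
The quadratic formula then gives s = -4 ± 3j.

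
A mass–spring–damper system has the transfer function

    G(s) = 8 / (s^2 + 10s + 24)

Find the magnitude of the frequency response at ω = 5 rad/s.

|G(j5)| ≈ 0.1600

Substitute s = j5: numerator = 8, denominator = -1 + j50.
|G(j5)| = |8| / |-1 + j50| = 8 / 50.010 ≈ 0.1600.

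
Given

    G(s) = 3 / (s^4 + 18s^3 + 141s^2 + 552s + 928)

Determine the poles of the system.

s = -5 ± 2j, -4 ± 4j

The poles are the roots of the denominator s^4 + 18s^3 + 141s^2 + 552s + 928 = 0.
No real roots exist; factor into two real quadratics: (s^2 + 10s + 29)(s^2 + 8s + 32) = 0.
Each quadratic gives a conjugate pair via the quadratic formula.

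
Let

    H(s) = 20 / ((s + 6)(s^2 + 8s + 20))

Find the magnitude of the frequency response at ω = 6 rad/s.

Substitute s = j6: numerator = 20, denominator = -384 + j192.
|H(j6)| = |20| / |-384 + j192| = 20 / 429.33 ≈ 0.04658.

|H(j6)| ≈ 0.04658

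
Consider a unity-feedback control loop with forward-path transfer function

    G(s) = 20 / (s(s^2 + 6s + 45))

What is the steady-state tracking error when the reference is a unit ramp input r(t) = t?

G(s) has one pole at the origin.
This is a Type 1 system. Kv = lim_{s→0} s·G(s) = 20/45 = 4/9.
e_ss = 1/Kv = 1/(4/9) = 9/4 ≈ 2.250.

e_ss = 2.250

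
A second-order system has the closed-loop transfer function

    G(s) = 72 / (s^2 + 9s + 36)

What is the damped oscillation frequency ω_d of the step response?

ω_d ≈ 3.969 rad/s

Comparing s^2 + 9s + 36 to s^2 + 2ζωₙs + ωₙ²: ωₙ = 6 rad/s and ζ = 9/(2·6) = 0.75.
ζωₙ = 9/2 = 4.5, so ω_d = ωₙ√(1−ζ²) = √(ωₙ² − (ζωₙ)²) = √(36 − 4.5²) = √15.75 ≈ 3.969 rad/s.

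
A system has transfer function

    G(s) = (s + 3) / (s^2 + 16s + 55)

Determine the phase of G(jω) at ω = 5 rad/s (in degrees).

∠G(j5) ≈ -10.41°

At s = j5: numerator = 3 + j5, denominator = 30 + j80.
∠G = ∠num − ∠den = 59.036° − (69.444°) = -10.41°.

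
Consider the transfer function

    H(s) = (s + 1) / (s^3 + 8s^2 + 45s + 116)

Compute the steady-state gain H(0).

H(0) = 1/116 ≈ 0.008621

Set s = 0: H(0) = (1) / (116) = 1/116.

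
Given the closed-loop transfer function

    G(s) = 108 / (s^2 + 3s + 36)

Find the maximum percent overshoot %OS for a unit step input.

Comparing s^2 + 3s + 36 to s^2 + 2ζωₙs + ωₙ²: ωₙ = 6 rad/s and ζ = 3/(2·6) = 0.25.
%OS = 100·exp(−πζ/√(1−ζ²)) = 100·exp(−π·0.25/√(1−0.25²)) ≈ 44.4%.

%OS ≈ 44.4%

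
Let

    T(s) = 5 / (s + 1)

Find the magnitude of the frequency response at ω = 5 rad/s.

Substitute s = j5: numerator = 5, denominator = 1 + j5.
|T(j5)| = |5| / |1 + j5| = 5 / 5.0990 ≈ 0.9806.

|T(j5)| ≈ 0.9806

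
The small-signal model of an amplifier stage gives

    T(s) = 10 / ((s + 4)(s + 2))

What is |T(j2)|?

|T(j2)| ≈ 0.7906

Substitute s = j2: numerator = 10, denominator = 4 + j12.
|T(j2)| = |10| / |4 + j12| = 10 / 12.649 ≈ 0.7906.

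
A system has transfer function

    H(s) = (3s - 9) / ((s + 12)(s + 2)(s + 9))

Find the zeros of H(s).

s = 3

Set the numerator to zero: 3s - 9 = 0, i.e. 3·(s - 3) = 0.
So s = 3.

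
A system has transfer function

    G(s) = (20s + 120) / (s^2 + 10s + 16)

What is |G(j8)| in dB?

Substitute s = j8: numerator = 120 + j160, denominator = -48 + j80.
|G(j8)| = |120 + j160| / |-48 + j80| = 200 / 93.295 ≈ 2.144.
In decibels: 20·log₁₀(2.144) ≈ 6.62 dB.

|G(j8)|_dB ≈ 6.62 dB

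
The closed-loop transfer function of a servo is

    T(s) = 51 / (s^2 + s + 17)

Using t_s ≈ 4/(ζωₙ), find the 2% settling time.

t_s ≈ 8 s

Comparing s^2 + s + 17 to s^2 + 2ζωₙs + ωₙ²: ωₙ = √17 ≈ 4.123 rad/s and ζ = 1/(2·√17) ≈ 0.1213.
ζωₙ = 1/2 = 0.5, so t_s ≈ 4/(ζωₙ) = 4/0.5 = 8 s.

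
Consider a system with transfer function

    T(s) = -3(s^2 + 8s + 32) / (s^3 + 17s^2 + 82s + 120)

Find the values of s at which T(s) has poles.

The poles are the roots of the denominator s^3 + 17s^2 + 82s + 120 = 0.
Trying s = -10: the polynomial evaluates to 0, so (s + 10) is a factor.
Dividing out leaves s^2 + 7s + 12 = 0.
Factoring the quadratic: (s + 3)(s + 4) = 0.

s = -10, -3, -4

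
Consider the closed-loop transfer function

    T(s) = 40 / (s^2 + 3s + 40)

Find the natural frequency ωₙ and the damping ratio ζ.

Compare the denominator to the standard form s^2 + 2ζωₙs + ωₙ².
ωₙ² = 40, so ωₙ = √40 ≈ 6.325 rad/s.
2ζωₙ = 3, so ζ = 3/(2·√40) ≈ 0.2372.
With ζ = 0.2372 the response is underdamped.

ωₙ ≈ 6.325 rad/s, ζ ≈ 0.2372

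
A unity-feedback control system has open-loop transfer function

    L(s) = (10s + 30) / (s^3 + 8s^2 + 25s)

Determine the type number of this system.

Type 1

Factor s from the denominator: s^3 + 8s^2 + 25s = s·(s^2 + 8s + 25).
There is 1 pole at the origin, so the system is Type 1.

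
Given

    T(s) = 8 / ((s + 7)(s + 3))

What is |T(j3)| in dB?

Substitute s = j3: numerator = 8, denominator = 12 + j30.
|T(j3)| = |8| / |12 + j30| = 8 / 32.311 ≈ 0.2476.
In decibels: 20·log₁₀(0.2476) ≈ -12.1 dB.

|T(j3)|_dB ≈ -12.1 dB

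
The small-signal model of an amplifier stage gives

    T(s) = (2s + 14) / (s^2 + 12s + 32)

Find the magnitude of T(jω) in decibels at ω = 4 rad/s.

|T(j4)|_dB ≈ -9.93 dB

Substitute s = j4: numerator = 14 + j8, denominator = 16 + j48.
|T(j4)| = |14 + j8| / |16 + j48| = 16.125 / 50.596 ≈ 0.3187.
In decibels: 20·log₁₀(0.3187) ≈ -9.93 dB.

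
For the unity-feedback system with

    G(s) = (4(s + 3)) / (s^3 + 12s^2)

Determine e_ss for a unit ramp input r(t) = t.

e_ss = 0

G(s) has 2 poles at the origin.
This is a Type 2 system; for a ramp input the steady-state error is zero.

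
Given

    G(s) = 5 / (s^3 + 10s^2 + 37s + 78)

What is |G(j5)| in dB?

Substitute s = j5: numerator = 5, denominator = -172 + j60.
|G(j5)| = |5| / |-172 + j60| = 5 / 182.16 ≈ 0.02745.
In decibels: 20·log₁₀(0.02745) ≈ -31.2 dB.

|G(j5)|_dB ≈ -31.2 dB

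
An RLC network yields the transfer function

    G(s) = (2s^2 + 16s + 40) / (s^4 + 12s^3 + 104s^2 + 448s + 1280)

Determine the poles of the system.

s = -4 + 4j, -4 - 4j, -2 + 6j, -2 - 6j

The poles are the roots of the denominator s^4 + 12s^3 + 104s^2 + 448s + 1280 = 0.
No real roots exist; factor into two real quadratics: (s^2 + 8s + 32)(s^2 + 4s + 40) = 0.
Each quadratic gives a conjugate pair via the quadratic formula.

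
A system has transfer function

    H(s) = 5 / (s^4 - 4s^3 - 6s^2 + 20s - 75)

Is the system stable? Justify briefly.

The denominator s^4 - 4s^3 - 6s^2 + 20s - 75 factors as (s^2 - 2s + 5)(s - 5)(s + 3), giving poles at s = 1 + 2j, 1 - 2j, 5, -3.
Since the pole(s) at s = 1 ± 2j, 5 lie in the right half-plane, the system is unstable.

unstable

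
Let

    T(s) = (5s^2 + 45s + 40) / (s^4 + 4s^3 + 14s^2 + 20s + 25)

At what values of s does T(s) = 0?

Set the numerator to zero: 5s^2 + 45s + 40 = 0, i.e. 5·(s^2 + 9s + 8) = 0.
Factoring: (s + 8)(s + 1) = 0.

s = -8, -1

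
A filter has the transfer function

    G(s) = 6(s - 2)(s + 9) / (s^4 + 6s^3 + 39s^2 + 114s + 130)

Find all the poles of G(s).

s = -1 + 5j, -1 - 5j, -2 + j, -2 - j

The poles are the roots of the denominator s^4 + 6s^3 + 39s^2 + 114s + 130 = 0.
No real roots exist; factor into two real quadratics: (s^2 + 2s + 26)(s^2 + 4s + 5) = 0.
Each quadratic gives a conjugate pair via the quadratic formula.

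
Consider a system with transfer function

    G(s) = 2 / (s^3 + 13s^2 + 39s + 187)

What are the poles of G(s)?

s = -1 ± 4j, -11

The poles are the roots of the denominator s^3 + 13s^2 + 39s + 187 = 0.
Trying s = -11: the polynomial evaluates to 0, so (s + 11) is a factor.
Dividing out leaves s^2 + 2s + 17 = 0.
The quadratic formula then gives s = -1 ± 4j.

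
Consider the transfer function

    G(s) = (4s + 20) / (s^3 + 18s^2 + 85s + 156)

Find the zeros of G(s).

Set the numerator to zero: 4s + 20 = 0, i.e. 4·(s + 5) = 0.
So s = -5.

s = -5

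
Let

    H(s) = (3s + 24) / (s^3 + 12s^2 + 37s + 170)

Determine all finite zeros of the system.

Set the numerator to zero: 3s + 24 = 0, i.e. 3·(s + 8) = 0.
So s = -8.

s = -8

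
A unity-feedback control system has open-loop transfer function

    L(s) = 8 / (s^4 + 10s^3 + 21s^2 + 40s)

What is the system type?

Factor s from the denominator: s^4 + 10s^3 + 21s^2 + 40s = s·(s^3 + 10s^2 + 21s + 40).
There is 1 pole at the origin, so the system is Type 1.

Type 1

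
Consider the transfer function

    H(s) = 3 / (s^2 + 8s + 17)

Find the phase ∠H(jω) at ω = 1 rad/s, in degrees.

At s = j1: numerator = 3, denominator = 16 + j8.
∠H = ∠num − ∠den = 0° − (26.565°) = -26.57°.

∠H(j1) ≈ -26.57°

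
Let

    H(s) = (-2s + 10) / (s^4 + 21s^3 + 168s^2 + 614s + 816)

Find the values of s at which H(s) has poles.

s = -5 ± 3j, -3, -8

The poles are the roots of the denominator s^4 + 21s^3 + 168s^2 + 614s + 816 = 0.
Trying s = -3: the polynomial evaluates to 0, so (s + 3) is a factor.
Dividing out leaves s^3 + 18s^2 + 114s + 272 = 0.
This factors further as (s^2 + 10s + 34)(s + 8) = 0.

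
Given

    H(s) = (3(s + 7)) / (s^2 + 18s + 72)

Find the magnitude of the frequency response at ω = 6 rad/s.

Substitute s = j6: numerator = 21 + j18, denominator = 36 + j108.
|H(j6)| = |21 + j18| / |36 + j108| = 27.659 / 113.84 ≈ 0.2430.

|H(j6)| ≈ 0.2430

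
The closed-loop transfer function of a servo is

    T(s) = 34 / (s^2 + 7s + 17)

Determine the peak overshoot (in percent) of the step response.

%OS ≈ 0.644%

Comparing s^2 + 7s + 17 to s^2 + 2ζωₙs + ωₙ²: ωₙ = √17 ≈ 4.123 rad/s and ζ = 7/(2·√17) ≈ 0.8489.
%OS = 100·exp(−πζ/√(1−ζ²)) = 100·exp(−π·0.8489/√(1−0.8489²)) ≈ 0.644%.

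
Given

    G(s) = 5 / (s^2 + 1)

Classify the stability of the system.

The poles can be read from the denominator factors: s = j, -j.
Since the simple pole(s) at s = j, -j lie on the jω-axis with none in the right half-plane, the system is marginally stable.

marginally stable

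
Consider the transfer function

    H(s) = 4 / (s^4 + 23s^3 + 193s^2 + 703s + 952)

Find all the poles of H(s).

The poles are the roots of the denominator s^4 + 23s^3 + 193s^2 + 703s + 952 = 0.
Trying s = -8: the polynomial evaluates to 0, so (s + 8) is a factor.
Dividing out leaves s^3 + 15s^2 + 73s + 119 = 0.
This factors further as (s^2 + 8s + 17)(s + 7) = 0.

s = -4 + j, -4 - j, -8, -7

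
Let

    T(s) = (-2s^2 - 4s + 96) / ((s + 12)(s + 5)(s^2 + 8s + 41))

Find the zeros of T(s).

s = 6, -8

Set the numerator to zero: -2s^2 - 4s + 96 = 0, i.e. -2·(s^2 + 2s - 48) = 0.
Factoring: (s - 6)(s + 8) = 0.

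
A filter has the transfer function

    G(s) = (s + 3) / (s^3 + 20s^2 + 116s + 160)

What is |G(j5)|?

|G(j5)| ≈ 0.01027

Substitute s = j5: numerator = 3 + j5, denominator = -340 + j455.
|G(j5)| = |3 + j5| / |-340 + j455| = 5.8310 / 568.00 ≈ 0.01027.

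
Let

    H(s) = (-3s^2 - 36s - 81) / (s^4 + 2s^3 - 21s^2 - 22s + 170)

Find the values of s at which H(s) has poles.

s = 3 + j, 3 - j, -4 + j, -4 - j

The poles are the roots of the denominator s^4 + 2s^3 - 21s^2 - 22s + 170 = 0.
No real roots exist; factor into two real quadratics: (s^2 - 6s + 10)(s^2 + 8s + 17) = 0.
Each quadratic gives a conjugate pair via the quadratic formula.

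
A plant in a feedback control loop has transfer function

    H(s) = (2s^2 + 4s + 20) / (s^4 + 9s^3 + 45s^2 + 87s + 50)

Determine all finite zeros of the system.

s = -1 + 3j, -1 - 3j

Set the numerator to zero: 2s^2 + 4s + 20 = 0, i.e. 2·(s^2 + 2s + 10) = 0.
Factoring: (s^2 + 2s + 10) = 0.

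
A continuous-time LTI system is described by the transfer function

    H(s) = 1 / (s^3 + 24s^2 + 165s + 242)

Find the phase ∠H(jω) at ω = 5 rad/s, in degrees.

∠H(j5) ≈ -117.1°

At s = j5: numerator = 1, denominator = -358 + j700.
∠H = ∠num − ∠den = 0° − (117.09°) = -117.1°.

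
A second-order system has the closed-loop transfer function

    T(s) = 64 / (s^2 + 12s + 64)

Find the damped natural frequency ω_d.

ω_d ≈ 5.292 rad/s

Comparing s^2 + 12s + 64 to s^2 + 2ζωₙs + ωₙ²: ωₙ = 8 rad/s and ζ = 12/(2·8) = 0.75.
ζωₙ = 12/2 = 6, so ω_d = ωₙ√(1−ζ²) = √(ωₙ² − (ζωₙ)²) = √(64 − 6²) = √28 ≈ 5.292 rad/s.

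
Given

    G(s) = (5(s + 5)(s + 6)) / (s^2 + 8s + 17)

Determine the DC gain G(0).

G(0) = 150/17 ≈ 8.824

At s = 0 each factor (s + a) contributes a and each (s^2 + bs + c) contributes c.
G(0) = 5·(5) · (6) / ((17)) = 150/17 = 150/17.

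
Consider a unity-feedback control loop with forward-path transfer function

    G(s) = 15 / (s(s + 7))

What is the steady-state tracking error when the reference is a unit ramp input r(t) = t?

e_ss = 0.4667

G(s) has one pole at the origin.
This is a Type 1 system. Kv = lim_{s→0} s·G(s) = 15/7.
e_ss = 1/Kv = 1/(15/7) = 7/15 ≈ 0.4667.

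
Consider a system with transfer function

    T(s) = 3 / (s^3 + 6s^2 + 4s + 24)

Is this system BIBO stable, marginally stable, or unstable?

The denominator s^3 + 6s^2 + 4s + 24 factors as (s^2 + 4)(s + 6), giving poles at s = 2j, -2j, -6.
Since the simple pole(s) at s = 2j, -2j lie on the jω-axis with none in the right half-plane, the system is marginally stable.

marginally stable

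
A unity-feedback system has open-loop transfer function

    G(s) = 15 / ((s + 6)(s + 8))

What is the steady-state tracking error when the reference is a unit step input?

G(s) has no poles at the origin.
This is a Type 0 system. Kp = lim_{s→0} G(s) = 15/48 = 5/16.
e_ss = 1/(1 + Kp) = 1/(1 + 5/16) = 16/21 ≈ 0.7619.

e_ss = 0.7619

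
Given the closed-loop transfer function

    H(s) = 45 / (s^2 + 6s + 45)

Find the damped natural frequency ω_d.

Comparing s^2 + 6s + 45 to s^2 + 2ζωₙs + ωₙ²: ωₙ = √45 ≈ 6.708 rad/s and ζ = 6/(2·√45) ≈ 0.4472.
ζωₙ = 6/2 = 3, so ω_d = ωₙ√(1−ζ²) = √(ωₙ² − (ζωₙ)²) = √(45 − 3²) = √36 = 6 rad/s.

ω_d = 6 rad/s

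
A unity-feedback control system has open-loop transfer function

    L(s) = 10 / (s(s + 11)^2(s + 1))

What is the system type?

The denominator has 1 factor of s at the origin (free integrator), so this is a Type 1 system.

Type 1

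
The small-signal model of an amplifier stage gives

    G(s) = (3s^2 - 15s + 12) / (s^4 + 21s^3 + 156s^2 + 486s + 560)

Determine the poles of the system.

The poles are the roots of the denominator s^4 + 21s^3 + 156s^2 + 486s + 560 = 0.
Trying s = -8: the polynomial evaluates to 0, so (s + 8) is a factor.
Dividing out leaves s^3 + 13s^2 + 52s + 70 = 0.
This factors further as (s^2 + 6s + 10)(s + 7) = 0.

s = -3 ± j, -8, -7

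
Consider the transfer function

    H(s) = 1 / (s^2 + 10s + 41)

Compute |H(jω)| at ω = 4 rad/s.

Substitute s = j4: numerator = 1, denominator = 25 + j40.
|H(j4)| = |1| / |25 + j40| = 1 / 47.170 ≈ 0.02120.

|H(j4)| ≈ 0.02120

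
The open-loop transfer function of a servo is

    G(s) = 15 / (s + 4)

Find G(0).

G(0) = 15/4 ≈ 3.750

Set s = 0: G(0) = (15) / (4) = 15/4.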